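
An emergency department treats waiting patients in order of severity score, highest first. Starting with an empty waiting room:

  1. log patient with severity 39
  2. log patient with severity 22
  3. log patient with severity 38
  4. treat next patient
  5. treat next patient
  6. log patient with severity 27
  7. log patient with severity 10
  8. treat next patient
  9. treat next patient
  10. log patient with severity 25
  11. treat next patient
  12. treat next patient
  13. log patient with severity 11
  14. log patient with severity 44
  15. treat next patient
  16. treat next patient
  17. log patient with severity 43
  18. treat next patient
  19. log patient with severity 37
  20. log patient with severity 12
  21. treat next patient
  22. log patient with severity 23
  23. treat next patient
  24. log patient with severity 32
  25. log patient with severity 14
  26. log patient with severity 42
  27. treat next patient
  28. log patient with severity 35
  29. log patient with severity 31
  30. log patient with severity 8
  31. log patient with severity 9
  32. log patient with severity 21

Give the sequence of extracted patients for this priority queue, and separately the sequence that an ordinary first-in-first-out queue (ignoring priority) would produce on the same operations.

insert 39 → {39}
insert 22 → {39, 22}
insert 38 → {39, 38, 22}
treat next patient → 39; now {38, 22}
treat next patient → 38; now {22}
insert 27 → {27, 22}
insert 10 → {27, 22, 10}
treat next patient → 27; now {22, 10}
treat next patient → 22; now {10}
insert 25 → {25, 10}
treat next patient → 25; now {10}
treat next patient → 10; now {}
insert 11 → {11}
insert 44 → {44, 11}
treat next patient → 44; now {11}
treat next patient → 11; now {}
insert 43 → {43}
treat next patient → 43; now {}
insert 37 → {37}
insert 12 → {37, 12}
treat next patient → 37; now {12}
insert 23 → {23, 12}
treat next patient → 23; now {12}
insert 32 → {32, 12}
insert 14 → {32, 14, 12}
insert 42 → {42, 32, 14, 12}
treat next patient → 42; now {32, 14, 12}
insert 35 → {35, 32, 14, 12}
insert 31 → {35, 32, 31, 14, 12}
insert 8 → {35, 32, 31, 14, 12, 8}
insert 9 → {35, 32, 31, 14, 12, 9, 8}
insert 21 → {35, 32, 31, 21, 14, 12, 9, 8}

priority queue: 39, 38, 27, 22, 25, 10, 44, 11, 43, 37, 23, 42; FIFO queue: [39, 22, 38, 27, 10, 25, 11, 44, 43, 37, 12, 23]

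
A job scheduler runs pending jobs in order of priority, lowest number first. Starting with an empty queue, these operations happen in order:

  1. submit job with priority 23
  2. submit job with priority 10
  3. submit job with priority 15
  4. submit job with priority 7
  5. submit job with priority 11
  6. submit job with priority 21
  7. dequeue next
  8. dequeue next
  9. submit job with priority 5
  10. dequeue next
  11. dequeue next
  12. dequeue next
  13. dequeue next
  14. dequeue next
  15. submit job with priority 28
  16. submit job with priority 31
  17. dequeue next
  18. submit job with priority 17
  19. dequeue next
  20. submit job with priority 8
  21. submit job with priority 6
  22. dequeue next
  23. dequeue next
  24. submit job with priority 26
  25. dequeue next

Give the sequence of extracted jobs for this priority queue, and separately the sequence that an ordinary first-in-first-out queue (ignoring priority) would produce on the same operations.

insert 23 → {23}
insert 10 → {10, 23}
insert 15 → {10, 15, 23}
insert 7 → {7, 10, 15, 23}
insert 11 → {7, 10, 11, 15, 23}
insert 21 → {7, 10, 11, 15, 21, 23}
dequeue next → 7; now {10, 11, 15, 21, 23}
dequeue next → 10; now {11, 15, 21, 23}
insert 5 → {5, 11, 15, 21, 23}
dequeue next → 5; now {11, 15, 21, 23}
dequeue next → 11; now {15, 21, 23}
dequeue next → 15; now {21, 23}
dequeue next → 21; now {23}
dequeue next → 23; now {}
insert 28 → {28}
insert 31 → {28, 31}
dequeue next → 28; now {31}
insert 17 → {17, 31}
dequeue next → 17; now {31}
insert 8 → {8, 31}
insert 6 → {6, 8, 31}
dequeue next → 6; now {8, 31}
dequeue next → 8; now {31}
insert 26 → {26, 31}
dequeue next → 26; now {31}

priority queue: [7, 10, 5, 11, 15, 21, 23, 28, 17, 6, 8, 26]; FIFO queue: 23 → 10 → 15 → 7 → 11 → 21 → 5 → 28 → 31 → 17 → 8 → 6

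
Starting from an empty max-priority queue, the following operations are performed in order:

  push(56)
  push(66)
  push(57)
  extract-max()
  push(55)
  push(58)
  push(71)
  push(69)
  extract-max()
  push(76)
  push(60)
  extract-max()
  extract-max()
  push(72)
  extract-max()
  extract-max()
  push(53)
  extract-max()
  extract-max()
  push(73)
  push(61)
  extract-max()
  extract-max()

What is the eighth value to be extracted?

insert 56 → {56}
insert 66 → {66, 56}
insert 57 → {66, 57, 56}
extract-max → 66; now {57, 56}
insert 55 → {57, 56, 55}
insert 58 → {58, 57, 56, 55}
insert 71 → {71, 58, 57, 56, 55}
insert 69 → {71, 69, 58, 57, 56, 55}
extract-max → 71; now {69, 58, 57, 56, 55}
insert 76 → {76, 69, 58, 57, 56, 55}
insert 60 → {76, 69, 60, 58, 57, 56, 55}
extract-max → 76; now {69, 60, 58, 57, 56, 55}
extract-max → 69; now {60, 58, 57, 56, 55}
insert 72 → {72, 60, 58, 57, 56, 55}
extract-max → 72; now {60, 58, 57, 56, 55}
extract-max → 60; now {58, 57, 56, 55}
insert 53 → {58, 57, 56, 55, 53}
extract-max → 58; now {57, 56, 55, 53}
extract-max → 57; now {56, 55, 53}
insert 73 → {73, 56, 55, 53}
insert 61 → {73, 61, 56, 55, 53}
extract-max → 73; now {61, 56, 55, 53}
extract-max → 61; now {56, 55, 53}

57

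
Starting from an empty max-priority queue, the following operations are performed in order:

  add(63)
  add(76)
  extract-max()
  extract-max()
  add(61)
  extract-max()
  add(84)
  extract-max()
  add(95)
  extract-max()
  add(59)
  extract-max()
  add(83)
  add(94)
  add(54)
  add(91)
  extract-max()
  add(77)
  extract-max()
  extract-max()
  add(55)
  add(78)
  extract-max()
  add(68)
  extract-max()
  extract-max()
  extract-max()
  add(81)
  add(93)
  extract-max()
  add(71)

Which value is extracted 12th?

68

insert 63 → {63}
insert 76 → {76, 63}
extract-max → 76; now {63}
extract-max → 63; now {}
insert 61 → {61}
extract-max → 61; now {}
insert 84 → {84}
extract-max → 84; now {}
insert 95 → {95}
extract-max → 95; now {}
insert 59 → {59}
extract-max → 59; now {}
insert 83 → {83}
insert 94 → {94, 83}
insert 54 → {94, 83, 54}
insert 91 → {94, 91, 83, 54}
extract-max → 94; now {91, 83, 54}
insert 77 → {91, 83, 77, 54}
extract-max → 91; now {83, 77, 54}
extract-max → 83; now {77, 54}
insert 55 → {77, 55, 54}
insert 78 → {78, 77, 55, 54}
extract-max → 78; now {77, 55, 54}
insert 68 → {77, 68, 55, 54}
extract-max → 77; now {68, 55, 54}
extract-max → 68; now {55, 54}
extract-max → 55; now {54}
insert 81 → {81, 54}
insert 93 → {93, 81, 54}
extract-max → 93; now {81, 54}
insert 71 → {81, 71, 54}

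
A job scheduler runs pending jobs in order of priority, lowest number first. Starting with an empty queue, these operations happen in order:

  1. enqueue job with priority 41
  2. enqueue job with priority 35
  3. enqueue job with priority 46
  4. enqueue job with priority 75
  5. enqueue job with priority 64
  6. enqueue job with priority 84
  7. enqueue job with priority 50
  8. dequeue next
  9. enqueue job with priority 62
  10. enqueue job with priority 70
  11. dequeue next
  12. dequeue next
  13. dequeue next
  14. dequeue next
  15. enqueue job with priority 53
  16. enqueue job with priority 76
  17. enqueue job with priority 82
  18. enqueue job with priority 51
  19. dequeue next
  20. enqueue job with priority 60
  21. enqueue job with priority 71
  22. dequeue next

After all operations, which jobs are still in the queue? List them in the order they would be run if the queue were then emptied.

60 → 64 → 70 → 71 → 75 → 76 → 82 → 84

insert 41 → {41}
insert 35 → {35, 41}
insert 46 → {35, 41, 46}
insert 75 → {35, 41, 46, 75}
insert 64 → {35, 41, 46, 64, 75}
insert 84 → {35, 41, 46, 64, 75, 84}
insert 50 → {35, 41, 46, 50, 64, 75, 84}
dequeue next → 35; now {41, 46, 50, 64, 75, 84}
insert 62 → {41, 46, 50, 62, 64, 75, 84}
insert 70 → {41, 46, 50, 62, 64, 70, 75, 84}
dequeue next → 41; now {46, 50, 62, 64, 70, 75, 84}
dequeue next → 46; now {50, 62, 64, 70, 75, 84}
dequeue next → 50; now {62, 64, 70, 75, 84}
dequeue next → 62; now {64, 70, 75, 84}
insert 53 → {53, 64, 70, 75, 84}
insert 76 → {53, 64, 70, 75, 76, 84}
insert 82 → {53, 64, 70, 75, 76, 82, 84}
insert 51 → {51, 53, 64, 70, 75, 76, 82, 84}
dequeue next → 51; now {53, 64, 70, 75, 76, 82, 84}
insert 60 → {53, 60, 64, 70, 75, 76, 82, 84}
insert 71 → {53, 60, 64, 70, 71, 75, 76, 82, 84}
dequeue next → 53; now {60, 64, 70, 71, 75, 76, 82, 84}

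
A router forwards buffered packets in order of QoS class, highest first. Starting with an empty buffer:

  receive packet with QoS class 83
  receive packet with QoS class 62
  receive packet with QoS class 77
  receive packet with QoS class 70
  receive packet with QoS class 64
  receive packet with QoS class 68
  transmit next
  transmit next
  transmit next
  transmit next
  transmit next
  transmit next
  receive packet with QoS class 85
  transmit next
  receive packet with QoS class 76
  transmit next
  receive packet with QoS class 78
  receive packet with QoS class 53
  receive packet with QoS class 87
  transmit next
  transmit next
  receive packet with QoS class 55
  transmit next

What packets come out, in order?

insert 83 → {83}
insert 62 → {83, 62}
insert 77 → {83, 77, 62}
insert 70 → {83, 77, 70, 62}
insert 64 → {83, 77, 70, 64, 62}
insert 68 → {83, 77, 70, 68, 64, 62}
transmit next → 83; now {77, 70, 68, 64, 62}
transmit next → 77; now {70, 68, 64, 62}
transmit next → 70; now {68, 64, 62}
transmit next → 68; now {64, 62}
transmit next → 64; now {62}
transmit next → 62; now {}
insert 85 → {85}
transmit next → 85; now {}
insert 76 → {76}
transmit next → 76; now {}
insert 78 → {78}
insert 53 → {78, 53}
insert 87 → {87, 78, 53}
transmit next → 87; now {78, 53}
transmit next → 78; now {53}
insert 55 → {55, 53}
transmit next → 55; now {53}

83 → 77 → 70 → 68 → 64 → 62 → 85 → 76 → 87 → 78 → 55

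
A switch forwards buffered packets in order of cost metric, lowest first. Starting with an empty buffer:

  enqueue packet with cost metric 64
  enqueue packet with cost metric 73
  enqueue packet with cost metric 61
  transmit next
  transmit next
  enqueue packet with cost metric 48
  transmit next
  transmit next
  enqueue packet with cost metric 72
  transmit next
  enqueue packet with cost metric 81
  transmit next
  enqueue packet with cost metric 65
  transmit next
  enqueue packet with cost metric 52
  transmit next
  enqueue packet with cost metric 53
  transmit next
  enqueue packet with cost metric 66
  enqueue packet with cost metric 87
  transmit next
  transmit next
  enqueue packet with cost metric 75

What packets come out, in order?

insert 64 → {64}
insert 73 → {64, 73}
insert 61 → {61, 64, 73}
transmit next → 61; now {64, 73}
transmit next → 64; now {73}
insert 48 → {48, 73}
transmit next → 48; now {73}
transmit next → 73; now {}
insert 72 → {72}
transmit next → 72; now {}
insert 81 → {81}
transmit next → 81; now {}
insert 65 → {65}
transmit next → 65; now {}
insert 52 → {52}
transmit next → 52; now {}
insert 53 → {53}
transmit next → 53; now {}
insert 66 → {66}
insert 87 → {66, 87}
transmit next → 66; now {87}
transmit next → 87; now {}
insert 75 → {75}

61 → 64 → 48 → 73 → 72 → 81 → 65 → 52 → 53 → 66 → 87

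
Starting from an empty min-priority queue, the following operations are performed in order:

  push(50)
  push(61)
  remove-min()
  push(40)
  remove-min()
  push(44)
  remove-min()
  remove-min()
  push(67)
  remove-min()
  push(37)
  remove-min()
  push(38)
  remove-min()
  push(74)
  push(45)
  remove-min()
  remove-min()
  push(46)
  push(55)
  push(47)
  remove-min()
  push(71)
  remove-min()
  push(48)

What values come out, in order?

50, 40, 44, 61, 67, 37, 38, 45, 74, 46, 47

insert 50 → {50}
insert 61 → {50, 61}
remove-min → 50; now {61}
insert 40 → {40, 61}
remove-min → 40; now {61}
insert 44 → {44, 61}
remove-min → 44; now {61}
remove-min → 61; now {}
insert 67 → {67}
remove-min → 67; now {}
insert 37 → {37}
remove-min → 37; now {}
insert 38 → {38}
remove-min → 38; now {}
insert 74 → {74}
insert 45 → {45, 74}
remove-min → 45; now {74}
remove-min → 74; now {}
insert 46 → {46}
insert 55 → {46, 55}
insert 47 → {46, 47, 55}
remove-min → 46; now {47, 55}
insert 71 → {47, 55, 71}
remove-min → 47; now {55, 71}
insert 48 → {48, 55, 71}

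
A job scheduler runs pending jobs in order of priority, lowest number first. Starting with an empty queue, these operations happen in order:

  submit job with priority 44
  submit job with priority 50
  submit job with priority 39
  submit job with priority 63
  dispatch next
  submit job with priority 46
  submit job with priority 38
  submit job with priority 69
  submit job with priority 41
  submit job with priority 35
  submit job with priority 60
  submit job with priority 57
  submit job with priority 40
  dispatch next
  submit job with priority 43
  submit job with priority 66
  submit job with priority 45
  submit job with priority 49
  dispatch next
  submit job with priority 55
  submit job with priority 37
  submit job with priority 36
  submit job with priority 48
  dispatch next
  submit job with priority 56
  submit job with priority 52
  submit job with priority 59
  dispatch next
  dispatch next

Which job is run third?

38

insert 44 → {44}
insert 50 → {44, 50}
insert 39 → {39, 44, 50}
insert 63 → {39, 44, 50, 63}
dispatch next → 39; now {44, 50, 63}
insert 46 → {44, 46, 50, 63}
insert 38 → {38, 44, 46, 50, 63}
insert 69 → {38, 44, 46, 50, 63, 69}
insert 41 → {38, 41, 44, 46, 50, 63, 69}
insert 35 → {35, 38, 41, 44, 46, 50, 63, 69}
insert 60 → {35, 38, 41, 44, 46, 50, 60, 63, 69}
insert 57 → {35, 38, 41, 44, 46, 50, 57, 60, 63, 69}
insert 40 → {35, 38, 40, 41, 44, 46, 50, 57, 60, 63, 69}
dispatch next → 35; now {38, 40, 41, 44, 46, 50, 57, 60, 63, 69}
insert 43 → {38, 40, 41, 43, 44, 46, 50, 57, 60, 63, 69}
insert 66 → {38, 40, 41, 43, 44, 46, 50, 57, 60, 63, 66, 69}
insert 45 → {38, 40, 41, 43, 44, 45, 46, 50, 57, 60, 63, 66, 69}
insert 49 → {38, 40, 41, 43, 44, 45, 46, 49, 50, 57, 60, 63, 66, 69}
dispatch next → 38; now {40, 41, 43, 44, 45, 46, 49, 50, 57, 60, 63, 66, 69}
insert 55 → {40, 41, 43, 44, 45, 46, 49, 50, 55, 57, 60, 63, 66, 69}
insert 37 → {37, 40, 41, 43, 44, 45, 46, 49, 50, 55, 57, 60, 63, 66, 69}
insert 36 → {36, 37, 40, 41, 43, 44, 45, 46, 49, 50, 55, 57, 60, 63, 66, 69}
insert 48 → {36, 37, 40, 41, 43, 44, 45, 46, 48, 49, 50, 55, 57, 60, 63, 66, 69}
dispatch next → 36; now {37, 40, 41, 43, 44, 45, 46, 48, 49, 50, 55, 57, 60, 63, 66, 69}
insert 56 → {37, 40, 41, 43, 44, 45, 46, 48, 49, 50, 55, 56, 57, 60, 63, 66, 69}
insert 52 → {37, 40, 41, 43, 44, 45, 46, 48, 49, 50, 52, 55, 56, 57, 60, 63, 66, 69}
insert 59 → {37, 40, 41, 43, 44, 45, 46, 48, 49, 50, 52, 55, 56, 57, 59, 60, 63, 66, 69}
dispatch next → 37; now {40, 41, 43, 44, 45, 46, 48, 49, 50, 52, 55, 56, 57, 59, 60, 63, 66, 69}
dispatch next → 40; now {41, 43, 44, 45, 46, 48, 49, 50, 52, 55, 56, 57, 59, 60, 63, 66, 69}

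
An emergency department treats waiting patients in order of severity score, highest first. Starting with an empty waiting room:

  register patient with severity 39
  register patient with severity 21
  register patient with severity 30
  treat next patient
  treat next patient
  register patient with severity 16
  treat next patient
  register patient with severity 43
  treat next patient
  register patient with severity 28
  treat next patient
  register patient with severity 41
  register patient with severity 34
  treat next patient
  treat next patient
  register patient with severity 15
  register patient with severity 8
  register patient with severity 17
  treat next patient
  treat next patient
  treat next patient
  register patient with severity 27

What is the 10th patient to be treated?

15

insert 39 → {39}
insert 21 → {39, 21}
insert 30 → {39, 30, 21}
treat next patient → 39; now {30, 21}
treat next patient → 30; now {21}
insert 16 → {21, 16}
treat next patient → 21; now {16}
insert 43 → {43, 16}
treat next patient → 43; now {16}
insert 28 → {28, 16}
treat next patient → 28; now {16}
insert 41 → {41, 16}
insert 34 → {41, 34, 16}
treat next patient → 41; now {34, 16}
treat next patient → 34; now {16}
insert 15 → {16, 15}
insert 8 → {16, 15, 8}
insert 17 → {17, 16, 15, 8}
treat next patient → 17; now {16, 15, 8}
treat next patient → 16; now {15, 8}
treat next patient → 15; now {8}
insert 27 → {27, 8}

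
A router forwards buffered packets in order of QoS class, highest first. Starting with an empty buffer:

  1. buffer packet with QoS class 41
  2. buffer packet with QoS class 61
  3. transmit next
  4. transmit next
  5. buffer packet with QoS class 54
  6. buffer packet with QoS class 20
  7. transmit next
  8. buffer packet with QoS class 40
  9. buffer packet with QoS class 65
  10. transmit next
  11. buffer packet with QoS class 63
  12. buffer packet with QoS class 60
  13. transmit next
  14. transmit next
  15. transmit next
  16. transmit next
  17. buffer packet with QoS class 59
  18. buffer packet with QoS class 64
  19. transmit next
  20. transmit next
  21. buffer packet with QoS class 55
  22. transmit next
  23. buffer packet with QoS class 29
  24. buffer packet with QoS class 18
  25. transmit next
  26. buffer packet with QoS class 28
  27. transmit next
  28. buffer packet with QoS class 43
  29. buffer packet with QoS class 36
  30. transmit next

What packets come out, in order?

insert 41 → {41}
insert 61 → {61, 41}
transmit next → 61; now {41}
transmit next → 41; now {}
insert 54 → {54}
insert 20 → {54, 20}
transmit next → 54; now {20}
insert 40 → {40, 20}
insert 65 → {65, 40, 20}
transmit next → 65; now {40, 20}
insert 63 → {63, 40, 20}
insert 60 → {63, 60, 40, 20}
transmit next → 63; now {60, 40, 20}
transmit next → 60; now {40, 20}
transmit next → 40; now {20}
transmit next → 20; now {}
insert 59 → {59}
insert 64 → {64, 59}
transmit next → 64; now {59}
transmit next → 59; now {}
insert 55 → {55}
transmit next → 55; now {}
insert 29 → {29}
insert 18 → {29, 18}
transmit next → 29; now {18}
insert 28 → {28, 18}
transmit next → 28; now {18}
insert 43 → {43, 18}
insert 36 → {43, 36, 18}
transmit next → 43; now {36, 18}

[61, 41, 54, 65, 63, 60, 40, 20, 64, 59, 55, 29, 28, 43]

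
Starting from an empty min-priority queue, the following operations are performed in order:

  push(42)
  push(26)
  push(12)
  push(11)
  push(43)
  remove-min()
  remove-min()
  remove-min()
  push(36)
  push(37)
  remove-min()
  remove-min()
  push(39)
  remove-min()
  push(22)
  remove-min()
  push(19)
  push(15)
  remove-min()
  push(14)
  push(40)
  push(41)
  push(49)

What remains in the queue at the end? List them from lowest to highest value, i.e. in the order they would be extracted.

insert 42 → {42}
insert 26 → {26, 42}
insert 12 → {12, 26, 42}
insert 11 → {11, 12, 26, 42}
insert 43 → {11, 12, 26, 42, 43}
remove-min → 11; now {12, 26, 42, 43}
remove-min → 12; now {26, 42, 43}
remove-min → 26; now {42, 43}
insert 36 → {36, 42, 43}
insert 37 → {36, 37, 42, 43}
remove-min → 36; now {37, 42, 43}
remove-min → 37; now {42, 43}
insert 39 → {39, 42, 43}
remove-min → 39; now {42, 43}
insert 22 → {22, 42, 43}
remove-min → 22; now {42, 43}
insert 19 → {19, 42, 43}
insert 15 → {15, 19, 42, 43}
remove-min → 15; now {19, 42, 43}
insert 14 → {14, 19, 42, 43}
insert 40 → {14, 19, 40, 42, 43}
insert 41 → {14, 19, 40, 41, 42, 43}
insert 49 → {14, 19, 40, 41, 42, 43, 49}

14 → 19 → 40 → 41 → 42 → 43 → 49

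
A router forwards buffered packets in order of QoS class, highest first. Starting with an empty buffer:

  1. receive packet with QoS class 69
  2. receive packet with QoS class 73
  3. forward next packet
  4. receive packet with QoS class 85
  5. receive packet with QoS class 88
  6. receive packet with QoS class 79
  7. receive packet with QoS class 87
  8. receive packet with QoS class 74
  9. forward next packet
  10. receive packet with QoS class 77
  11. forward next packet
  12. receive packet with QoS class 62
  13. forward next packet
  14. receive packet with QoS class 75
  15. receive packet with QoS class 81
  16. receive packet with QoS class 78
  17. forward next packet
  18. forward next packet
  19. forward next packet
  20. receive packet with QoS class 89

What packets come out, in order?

[73, 88, 87, 85, 81, 79, 78]

insert 69 → {69}
insert 73 → {73, 69}
forward next packet → 73; now {69}
insert 85 → {85, 69}
insert 88 → {88, 85, 69}
insert 79 → {88, 85, 79, 69}
insert 87 → {88, 87, 85, 79, 69}
insert 74 → {88, 87, 85, 79, 74, 69}
forward next packet → 88; now {87, 85, 79, 74, 69}
insert 77 → {87, 85, 79, 77, 74, 69}
forward next packet → 87; now {85, 79, 77, 74, 69}
insert 62 → {85, 79, 77, 74, 69, 62}
forward next packet → 85; now {79, 77, 74, 69, 62}
insert 75 → {79, 77, 75, 74, 69, 62}
insert 81 → {81, 79, 77, 75, 74, 69, 62}
insert 78 → {81, 79, 78, 77, 75, 74, 69, 62}
forward next packet → 81; now {79, 78, 77, 75, 74, 69, 62}
forward next packet → 79; now {78, 77, 75, 74, 69, 62}
forward next packet → 78; now {77, 75, 74, 69, 62}
insert 89 → {89, 77, 75, 74, 69, 62}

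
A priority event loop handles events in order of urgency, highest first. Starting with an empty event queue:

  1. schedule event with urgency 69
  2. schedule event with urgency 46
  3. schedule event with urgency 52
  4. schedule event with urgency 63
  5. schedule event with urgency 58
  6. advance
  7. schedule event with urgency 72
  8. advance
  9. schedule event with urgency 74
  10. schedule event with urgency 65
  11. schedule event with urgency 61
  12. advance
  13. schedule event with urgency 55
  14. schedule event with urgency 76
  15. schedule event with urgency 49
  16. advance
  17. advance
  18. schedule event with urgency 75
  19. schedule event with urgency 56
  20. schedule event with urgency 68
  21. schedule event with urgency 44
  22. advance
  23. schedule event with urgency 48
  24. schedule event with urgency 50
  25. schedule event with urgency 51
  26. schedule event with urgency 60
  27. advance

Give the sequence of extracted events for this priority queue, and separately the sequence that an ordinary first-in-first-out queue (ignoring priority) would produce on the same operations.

priority queue: 69 → 72 → 74 → 76 → 65 → 75 → 68; FIFO queue: 69 → 46 → 52 → 63 → 58 → 72 → 74

insert 69 → {69}
insert 46 → {69, 46}
insert 52 → {69, 52, 46}
insert 63 → {69, 63, 52, 46}
insert 58 → {69, 63, 58, 52, 46}
advance → 69; now {63, 58, 52, 46}
insert 72 → {72, 63, 58, 52, 46}
advance → 72; now {63, 58, 52, 46}
insert 74 → {74, 63, 58, 52, 46}
insert 65 → {74, 65, 63, 58, 52, 46}
insert 61 → {74, 65, 63, 61, 58, 52, 46}
advance → 74; now {65, 63, 61, 58, 52, 46}
insert 55 → {65, 63, 61, 58, 55, 52, 46}
insert 76 → {76, 65, 63, 61, 58, 55, 52, 46}
insert 49 → {76, 65, 63, 61, 58, 55, 52, 49, 46}
advance → 76; now {65, 63, 61, 58, 55, 52, 49, 46}
advance → 65; now {63, 61, 58, 55, 52, 49, 46}
insert 75 → {75, 63, 61, 58, 55, 52, 49, 46}
insert 56 → {75, 63, 61, 58, 56, 55, 52, 49, 46}
insert 68 → {75, 68, 63, 61, 58, 56, 55, 52, 49, 46}
insert 44 → {75, 68, 63, 61, 58, 56, 55, 52, 49, 46, 44}
advance → 75; now {68, 63, 61, 58, 56, 55, 52, 49, 46, 44}
insert 48 → {68, 63, 61, 58, 56, 55, 52, 49, 48, 46, 44}
insert 50 → {68, 63, 61, 58, 56, 55, 52, 50, 49, 48, 46, 44}
insert 51 → {68, 63, 61, 58, 56, 55, 52, 51, 50, 49, 48, 46, 44}
insert 60 → {68, 63, 61, 60, 58, 56, 55, 52, 51, 50, 49, 48, 46, 44}
advance → 68; now {63, 61, 60, 58, 56, 55, 52, 51, 50, 49, 48, 46, 44}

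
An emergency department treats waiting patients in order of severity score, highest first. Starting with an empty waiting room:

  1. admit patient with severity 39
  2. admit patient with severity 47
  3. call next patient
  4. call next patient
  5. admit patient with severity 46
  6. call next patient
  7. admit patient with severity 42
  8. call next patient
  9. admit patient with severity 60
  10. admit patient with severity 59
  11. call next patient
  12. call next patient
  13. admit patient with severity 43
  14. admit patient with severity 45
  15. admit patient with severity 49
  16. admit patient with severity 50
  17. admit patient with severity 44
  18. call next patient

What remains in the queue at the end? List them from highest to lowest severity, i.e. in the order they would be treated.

49, 45, 44, 43

insert 39 → {39}
insert 47 → {47, 39}
call next patient → 47; now {39}
call next patient → 39; now {}
insert 46 → {46}
call next patient → 46; now {}
insert 42 → {42}
call next patient → 42; now {}
insert 60 → {60}
insert 59 → {60, 59}
call next patient → 60; now {59}
call next patient → 59; now {}
insert 43 → {43}
insert 45 → {45, 43}
insert 49 → {49, 45, 43}
insert 50 → {50, 49, 45, 43}
insert 44 → {50, 49, 45, 44, 43}
call next patient → 50; now {49, 45, 44, 43}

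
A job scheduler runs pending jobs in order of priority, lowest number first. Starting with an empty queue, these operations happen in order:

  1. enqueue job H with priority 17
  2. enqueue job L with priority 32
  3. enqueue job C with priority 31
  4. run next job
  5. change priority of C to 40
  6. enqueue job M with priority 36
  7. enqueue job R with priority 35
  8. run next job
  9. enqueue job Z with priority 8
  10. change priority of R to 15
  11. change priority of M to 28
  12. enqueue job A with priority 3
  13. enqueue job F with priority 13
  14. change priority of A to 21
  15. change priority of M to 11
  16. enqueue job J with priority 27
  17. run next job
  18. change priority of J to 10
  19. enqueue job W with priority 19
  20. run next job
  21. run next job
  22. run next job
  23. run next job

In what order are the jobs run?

[H, L, Z, J, M, F, R]

add H (priority 17) → {H:17}
add L (priority 32) → {H:17, L:32}
add C (priority 31) → {H:17, C:31, L:32}
run next job → H; now {C:31, L:32}
update C to priority 40 → {L:32, C:40}
add M (priority 36) → {L:32, M:36, C:40}
add R (priority 35) → {L:32, R:35, M:36, C:40}
run next job → L; now {R:35, M:36, C:40}
add Z (priority 8) → {Z:8, R:35, M:36, C:40}
update R to priority 15 → {Z:8, R:15, M:36, C:40}
update M to priority 28 → {Z:8, R:15, M:28, C:40}
add A (priority 3) → {A:3, Z:8, R:15, M:28, C:40}
add F (priority 13) → {A:3, Z:8, F:13, R:15, M:28, C:40}
update A to priority 21 → {Z:8, F:13, R:15, A:21, M:28, C:40}
update M to priority 11 → {Z:8, M:11, F:13, R:15, A:21, C:40}
add J (priority 27) → {Z:8, M:11, F:13, R:15, A:21, J:27, C:40}
run next job → Z; now {M:11, F:13, R:15, A:21, J:27, C:40}
update J to priority 10 → {J:10, M:11, F:13, R:15, A:21, C:40}
add W (priority 19) → {J:10, M:11, F:13, R:15, W:19, A:21, C:40}
run next job → J; now {M:11, F:13, R:15, W:19, A:21, C:40}
run next job → M; now {F:13, R:15, W:19, A:21, C:40}
run next job → F; now {R:15, W:19, A:21, C:40}
run next job → R; now {W:19, A:21, C:40}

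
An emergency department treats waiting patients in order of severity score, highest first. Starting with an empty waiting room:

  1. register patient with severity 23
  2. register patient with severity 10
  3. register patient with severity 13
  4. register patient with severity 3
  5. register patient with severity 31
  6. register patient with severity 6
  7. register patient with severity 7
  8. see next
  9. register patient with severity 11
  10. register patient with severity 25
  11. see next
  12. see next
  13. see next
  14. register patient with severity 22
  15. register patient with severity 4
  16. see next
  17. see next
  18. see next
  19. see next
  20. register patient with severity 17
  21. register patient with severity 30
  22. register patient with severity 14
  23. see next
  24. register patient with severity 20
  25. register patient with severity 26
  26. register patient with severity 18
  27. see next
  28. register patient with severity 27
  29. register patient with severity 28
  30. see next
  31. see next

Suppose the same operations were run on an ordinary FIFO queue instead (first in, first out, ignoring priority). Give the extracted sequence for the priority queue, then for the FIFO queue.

insert 23 → {23}
insert 10 → {23, 10}
insert 13 → {23, 13, 10}
insert 3 → {23, 13, 10, 3}
insert 31 → {31, 23, 13, 10, 3}
insert 6 → {31, 23, 13, 10, 6, 3}
insert 7 → {31, 23, 13, 10, 7, 6, 3}
see next → 31; now {23, 13, 10, 7, 6, 3}
insert 11 → {23, 13, 11, 10, 7, 6, 3}
insert 25 → {25, 23, 13, 11, 10, 7, 6, 3}
see next → 25; now {23, 13, 11, 10, 7, 6, 3}
see next → 23; now {13, 11, 10, 7, 6, 3}
see next → 13; now {11, 10, 7, 6, 3}
insert 22 → {22, 11, 10, 7, 6, 3}
insert 4 → {22, 11, 10, 7, 6, 4, 3}
see next → 22; now {11, 10, 7, 6, 4, 3}
see next → 11; now {10, 7, 6, 4, 3}
see next → 10; now {7, 6, 4, 3}
see next → 7; now {6, 4, 3}
insert 17 → {17, 6, 4, 3}
insert 30 → {30, 17, 6, 4, 3}
insert 14 → {30, 17, 14, 6, 4, 3}
see next → 30; now {17, 14, 6, 4, 3}
insert 20 → {20, 17, 14, 6, 4, 3}
insert 26 → {26, 20, 17, 14, 6, 4, 3}
insert 18 → {26, 20, 18, 17, 14, 6, 4, 3}
see next → 26; now {20, 18, 17, 14, 6, 4, 3}
insert 27 → {27, 20, 18, 17, 14, 6, 4, 3}
insert 28 → {28, 27, 20, 18, 17, 14, 6, 4, 3}
see next → 28; now {27, 20, 18, 17, 14, 6, 4, 3}
see next → 27; now {20, 18, 17, 14, 6, 4, 3}

priority queue: 31, 25, 23, 13, 22, 11, 10, 7, 30, 26, 28, 27; FIFO queue: 23, 10, 13, 3, 31, 6, 7, 11, 25, 22, 4, 17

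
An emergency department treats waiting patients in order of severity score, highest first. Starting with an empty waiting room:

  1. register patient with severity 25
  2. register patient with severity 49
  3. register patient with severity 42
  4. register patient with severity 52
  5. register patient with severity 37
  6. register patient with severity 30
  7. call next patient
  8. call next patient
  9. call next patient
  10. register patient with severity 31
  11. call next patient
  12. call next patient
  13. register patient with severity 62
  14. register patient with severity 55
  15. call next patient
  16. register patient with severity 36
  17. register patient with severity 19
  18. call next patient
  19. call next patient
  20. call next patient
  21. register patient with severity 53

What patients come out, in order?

[52, 49, 42, 37, 31, 62, 55, 36, 30]

insert 25 → {25}
insert 49 → {49, 25}
insert 42 → {49, 42, 25}
insert 52 → {52, 49, 42, 25}
insert 37 → {52, 49, 42, 37, 25}
insert 30 → {52, 49, 42, 37, 30, 25}
call next patient → 52; now {49, 42, 37, 30, 25}
call next patient → 49; now {42, 37, 30, 25}
call next patient → 42; now {37, 30, 25}
insert 31 → {37, 31, 30, 25}
call next patient → 37; now {31, 30, 25}
call next patient → 31; now {30, 25}
insert 62 → {62, 30, 25}
insert 55 → {62, 55, 30, 25}
call next patient → 62; now {55, 30, 25}
insert 36 → {55, 36, 30, 25}
insert 19 → {55, 36, 30, 25, 19}
call next patient → 55; now {36, 30, 25, 19}
call next patient → 36; now {30, 25, 19}
call next patient → 30; now {25, 19}
insert 53 → {53, 25, 19}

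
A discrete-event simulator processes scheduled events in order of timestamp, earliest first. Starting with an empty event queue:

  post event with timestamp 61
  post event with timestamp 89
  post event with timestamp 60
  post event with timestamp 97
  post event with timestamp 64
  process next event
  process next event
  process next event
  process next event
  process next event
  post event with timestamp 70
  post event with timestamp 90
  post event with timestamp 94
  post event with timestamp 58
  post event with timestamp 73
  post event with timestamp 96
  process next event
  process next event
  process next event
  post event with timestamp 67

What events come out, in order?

[60, 61, 64, 89, 97, 58, 70, 73]

insert 61 → {61}
insert 89 → {61, 89}
insert 60 → {60, 61, 89}
insert 97 → {60, 61, 89, 97}
insert 64 → {60, 61, 64, 89, 97}
process next event → 60; now {61, 64, 89, 97}
process next event → 61; now {64, 89, 97}
process next event → 64; now {89, 97}
process next event → 89; now {97}
process next event → 97; now {}
insert 70 → {70}
insert 90 → {70, 90}
insert 94 → {70, 90, 94}
insert 58 → {58, 70, 90, 94}
insert 73 → {58, 70, 73, 90, 94}
insert 96 → {58, 70, 73, 90, 94, 96}
process next event → 58; now {70, 73, 90, 94, 96}
process next event → 70; now {73, 90, 94, 96}
process next event → 73; now {90, 94, 96}
insert 67 → {67, 90, 94, 96}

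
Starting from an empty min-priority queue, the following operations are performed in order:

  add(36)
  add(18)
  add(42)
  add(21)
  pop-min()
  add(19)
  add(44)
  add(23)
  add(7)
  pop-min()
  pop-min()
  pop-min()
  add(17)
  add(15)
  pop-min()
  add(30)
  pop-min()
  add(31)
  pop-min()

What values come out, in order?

[18, 7, 19, 21, 15, 17, 23]

insert 36 → {36}
insert 18 → {18, 36}
insert 42 → {18, 36, 42}
insert 21 → {18, 21, 36, 42}
pop-min → 18; now {21, 36, 42}
insert 19 → {19, 21, 36, 42}
insert 44 → {19, 21, 36, 42, 44}
insert 23 → {19, 21, 23, 36, 42, 44}
insert 7 → {7, 19, 21, 23, 36, 42, 44}
pop-min → 7; now {19, 21, 23, 36, 42, 44}
pop-min → 19; now {21, 23, 36, 42, 44}
pop-min → 21; now {23, 36, 42, 44}
insert 17 → {17, 23, 36, 42, 44}
insert 15 → {15, 17, 23, 36, 42, 44}
pop-min → 15; now {17, 23, 36, 42, 44}
insert 30 → {17, 23, 30, 36, 42, 44}
pop-min → 17; now {23, 30, 36, 42, 44}
insert 31 → {23, 30, 31, 36, 42, 44}
pop-min → 23; now {30, 31, 36, 42, 44}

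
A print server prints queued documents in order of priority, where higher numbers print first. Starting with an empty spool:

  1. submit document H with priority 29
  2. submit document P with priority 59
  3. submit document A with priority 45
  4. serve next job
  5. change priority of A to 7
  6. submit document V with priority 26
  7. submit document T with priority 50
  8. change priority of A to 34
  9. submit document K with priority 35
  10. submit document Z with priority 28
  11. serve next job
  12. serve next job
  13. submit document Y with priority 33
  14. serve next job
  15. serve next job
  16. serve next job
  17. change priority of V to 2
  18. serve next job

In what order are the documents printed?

[P, T, K, A, Y, H, Z]

add H (priority 29) → {H:29}
add P (priority 59) → {P:59, H:29}
add A (priority 45) → {P:59, A:45, H:29}
serve next job → P; now {A:45, H:29}
update A to priority 7 → {H:29, A:7}
add V (priority 26) → {H:29, V:26, A:7}
add T (priority 50) → {T:50, H:29, V:26, A:7}
update A to priority 34 → {T:50, A:34, H:29, V:26}
add K (priority 35) → {T:50, K:35, A:34, H:29, V:26}
add Z (priority 28) → {T:50, K:35, A:34, H:29, Z:28, V:26}
serve next job → T; now {K:35, A:34, H:29, Z:28, V:26}
serve next job → K; now {A:34, H:29, Z:28, V:26}
add Y (priority 33) → {A:34, Y:33, H:29, Z:28, V:26}
serve next job → A; now {Y:33, H:29, Z:28, V:26}
serve next job → Y; now {H:29, Z:28, V:26}
serve next job → H; now {Z:28, V:26}
update V to priority 2 → {Z:28, V:2}
serve next job → Z; now {V:2}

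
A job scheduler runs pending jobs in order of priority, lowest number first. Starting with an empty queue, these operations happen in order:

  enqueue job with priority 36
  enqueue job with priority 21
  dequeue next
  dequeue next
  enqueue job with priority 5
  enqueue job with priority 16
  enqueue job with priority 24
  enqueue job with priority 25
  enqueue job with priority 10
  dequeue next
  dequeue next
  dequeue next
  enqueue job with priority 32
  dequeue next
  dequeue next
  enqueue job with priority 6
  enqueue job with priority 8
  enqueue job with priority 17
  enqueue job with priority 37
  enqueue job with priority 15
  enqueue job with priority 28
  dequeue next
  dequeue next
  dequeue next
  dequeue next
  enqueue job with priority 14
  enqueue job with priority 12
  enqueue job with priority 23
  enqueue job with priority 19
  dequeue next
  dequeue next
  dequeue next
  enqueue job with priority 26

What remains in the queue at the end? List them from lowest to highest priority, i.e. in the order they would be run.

23, 26, 28, 32, 37

insert 36 → {36}
insert 21 → {21, 36}
dequeue next → 21; now {36}
dequeue next → 36; now {}
insert 5 → {5}
insert 16 → {5, 16}
insert 24 → {5, 16, 24}
insert 25 → {5, 16, 24, 25}
insert 10 → {5, 10, 16, 24, 25}
dequeue next → 5; now {10, 16, 24, 25}
dequeue next → 10; now {16, 24, 25}
dequeue next → 16; now {24, 25}
insert 32 → {24, 25, 32}
dequeue next → 24; now {25, 32}
dequeue next → 25; now {32}
insert 6 → {6, 32}
insert 8 → {6, 8, 32}
insert 17 → {6, 8, 17, 32}
insert 37 → {6, 8, 17, 32, 37}
insert 15 → {6, 8, 15, 17, 32, 37}
insert 28 → {6, 8, 15, 17, 28, 32, 37}
dequeue next → 6; now {8, 15, 17, 28, 32, 37}
dequeue next → 8; now {15, 17, 28, 32, 37}
dequeue next → 15; now {17, 28, 32, 37}
dequeue next → 17; now {28, 32, 37}
insert 14 → {14, 28, 32, 37}
insert 12 → {12, 14, 28, 32, 37}
insert 23 → {12, 14, 23, 28, 32, 37}
insert 19 → {12, 14, 19, 23, 28, 32, 37}
dequeue next → 12; now {14, 19, 23, 28, 32, 37}
dequeue next → 14; now {19, 23, 28, 32, 37}
dequeue next → 19; now {23, 28, 32, 37}
insert 26 → {23, 26, 28, 32, 37}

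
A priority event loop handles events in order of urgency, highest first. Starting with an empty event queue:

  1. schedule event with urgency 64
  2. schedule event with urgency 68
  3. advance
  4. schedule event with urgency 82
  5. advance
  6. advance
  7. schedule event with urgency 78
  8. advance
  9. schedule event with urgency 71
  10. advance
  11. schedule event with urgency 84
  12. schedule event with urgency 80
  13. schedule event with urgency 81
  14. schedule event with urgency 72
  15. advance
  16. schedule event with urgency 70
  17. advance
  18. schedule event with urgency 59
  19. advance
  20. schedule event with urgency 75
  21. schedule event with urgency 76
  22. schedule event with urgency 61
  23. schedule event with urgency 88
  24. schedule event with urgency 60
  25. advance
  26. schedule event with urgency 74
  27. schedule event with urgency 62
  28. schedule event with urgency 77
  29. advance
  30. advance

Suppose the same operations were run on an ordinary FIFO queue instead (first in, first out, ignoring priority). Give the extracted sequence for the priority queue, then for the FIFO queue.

insert 64 → {64}
insert 68 → {68, 64}
advance → 68; now {64}
insert 82 → {82, 64}
advance → 82; now {64}
advance → 64; now {}
insert 78 → {78}
advance → 78; now {}
insert 71 → {71}
advance → 71; now {}
insert 84 → {84}
insert 80 → {84, 80}
insert 81 → {84, 81, 80}
insert 72 → {84, 81, 80, 72}
advance → 84; now {81, 80, 72}
insert 70 → {81, 80, 72, 70}
advance → 81; now {80, 72, 70}
insert 59 → {80, 72, 70, 59}
advance → 80; now {72, 70, 59}
insert 75 → {75, 72, 70, 59}
insert 76 → {76, 75, 72, 70, 59}
insert 61 → {76, 75, 72, 70, 61, 59}
insert 88 → {88, 76, 75, 72, 70, 61, 59}
insert 60 → {88, 76, 75, 72, 70, 61, 60, 59}
advance → 88; now {76, 75, 72, 70, 61, 60, 59}
insert 74 → {76, 75, 74, 72, 70, 61, 60, 59}
insert 62 → {76, 75, 74, 72, 70, 62, 61, 60, 59}
insert 77 → {77, 76, 75, 74, 72, 70, 62, 61, 60, 59}
advance → 77; now {76, 75, 74, 72, 70, 62, 61, 60, 59}
advance → 76; now {75, 74, 72, 70, 62, 61, 60, 59}

priority queue: 68 → 82 → 64 → 78 → 71 → 84 → 81 → 80 → 88 → 77 → 76; FIFO queue: [64, 68, 82, 78, 71, 84, 80, 81, 72, 70, 59]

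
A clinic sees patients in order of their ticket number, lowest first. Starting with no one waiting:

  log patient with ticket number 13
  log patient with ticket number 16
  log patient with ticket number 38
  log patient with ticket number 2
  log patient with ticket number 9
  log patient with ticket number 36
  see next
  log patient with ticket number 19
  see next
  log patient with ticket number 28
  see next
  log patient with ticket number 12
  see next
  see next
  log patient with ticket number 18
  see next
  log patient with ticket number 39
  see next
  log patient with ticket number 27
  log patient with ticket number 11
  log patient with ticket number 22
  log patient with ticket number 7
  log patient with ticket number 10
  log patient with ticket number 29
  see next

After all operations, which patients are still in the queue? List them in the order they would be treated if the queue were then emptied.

10, 11, 22, 27, 28, 29, 36, 38, 39

insert 13 → {13}
insert 16 → {13, 16}
insert 38 → {13, 16, 38}
insert 2 → {2, 13, 16, 38}
insert 9 → {2, 9, 13, 16, 38}
insert 36 → {2, 9, 13, 16, 36, 38}
see next → 2; now {9, 13, 16, 36, 38}
insert 19 → {9, 13, 16, 19, 36, 38}
see next → 9; now {13, 16, 19, 36, 38}
insert 28 → {13, 16, 19, 28, 36, 38}
see next → 13; now {16, 19, 28, 36, 38}
insert 12 → {12, 16, 19, 28, 36, 38}
see next → 12; now {16, 19, 28, 36, 38}
see next → 16; now {19, 28, 36, 38}
insert 18 → {18, 19, 28, 36, 38}
see next → 18; now {19, 28, 36, 38}
insert 39 → {19, 28, 36, 38, 39}
see next → 19; now {28, 36, 38, 39}
insert 27 → {27, 28, 36, 38, 39}
insert 11 → {11, 27, 28, 36, 38, 39}
insert 22 → {11, 22, 27, 28, 36, 38, 39}
insert 7 → {7, 11, 22, 27, 28, 36, 38, 39}
insert 10 → {7, 10, 11, 22, 27, 28, 36, 38, 39}
insert 29 → {7, 10, 11, 22, 27, 28, 29, 36, 38, 39}
see next → 7; now {10, 11, 22, 27, 28, 29, 36, 38, 39}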